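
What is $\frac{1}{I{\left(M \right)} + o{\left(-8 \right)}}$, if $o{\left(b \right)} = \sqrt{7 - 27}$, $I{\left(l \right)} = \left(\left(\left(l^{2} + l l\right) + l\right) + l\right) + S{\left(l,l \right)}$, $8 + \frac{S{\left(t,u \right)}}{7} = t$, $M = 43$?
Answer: $\frac{4029}{16232861} - \frac{2 i \sqrt{5}}{16232861} \approx 0.0002482 - 2.755 \cdot 10^{-7} i$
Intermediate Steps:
$S{\left(t,u \right)} = -56 + 7 t$
$I{\left(l \right)} = -56 + 2 l^{2} + 9 l$ ($I{\left(l \right)} = \left(\left(\left(l^{2} + l l\right) + l\right) + l\right) + \left(-56 + 7 l\right) = \left(\left(\left(l^{2} + l^{2}\right) + l\right) + l\right) + \left(-56 + 7 l\right) = \left(\left(2 l^{2} + l\right) + l\right) + \left(-56 + 7 l\right) = \left(\left(l + 2 l^{2}\right) + l\right) + \left(-56 + 7 l\right) = \left(2 l + 2 l^{2}\right) + \left(-56 + 7 l\right) = -56 + 2 l^{2} + 9 l$)
$o{\left(b \right)} = 2 i \sqrt{5}$ ($o{\left(b \right)} = \sqrt{-20} = 2 i \sqrt{5}$)
$\frac{1}{I{\left(M \right)} + o{\left(-8 \right)}} = \frac{1}{\left(-56 + 2 \cdot 43^{2} + 9 \cdot 43\right) + 2 i \sqrt{5}} = \frac{1}{\left(-56 + 2 \cdot 1849 + 387\right) + 2 i \sqrt{5}} = \frac{1}{\left(-56 + 3698 + 387\right) + 2 i \sqrt{5}} = \frac{1}{4029 + 2 i \sqrt{5}}$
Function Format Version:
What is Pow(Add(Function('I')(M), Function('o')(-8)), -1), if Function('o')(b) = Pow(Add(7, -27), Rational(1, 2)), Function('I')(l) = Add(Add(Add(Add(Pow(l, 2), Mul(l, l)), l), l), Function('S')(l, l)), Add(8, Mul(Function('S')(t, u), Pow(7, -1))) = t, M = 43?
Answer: Add(Rational(4029, 16232861), Mul(Rational(-2, 16232861), I, Pow(5, Rational(1, 2)))) ≈ Add(0.00024820, Mul(-2.7550e-7, I))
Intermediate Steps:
Function('S')(t, u) = Add(-56, Mul(7, t))
Function('I')(l) = Add(-56, Mul(2, Pow(l, 2)), Mul(9, l)) (Function('I')(l) = Add(Add(Add(Add(Pow(l, 2), Mul(l, l)), l), l), Add(-56, Mul(7, l))) = Add(Add(Add(Add(Pow(l, 2), Pow(l, 2)), l), l), Add(-56, Mul(7, l))) = Add(Add(Add(Mul(2, Pow(l, 2)), l), l), Add(-56, Mul(7, l))) = Add(Add(Add(l, Mul(2, Pow(l, 2))), l), Add(-56, Mul(7, l))) = Add(Add(Mul(2, l), Mul(2, Pow(l, 2))), Add(-56, Mul(7, l))) = Add(-56, Mul(2, Pow(l, 2)), Mul(9, l)))
Function('o')(b) = Mul(2, I, Pow(5, Rational(1, 2))) (Function('o')(b) = Pow(-20, Rational(1, 2)) = Mul(2, I, Pow(5, Rational(1, 2))))
Pow(Add(Function('I')(M), Function('o')(-8)), -1) = Pow(Add(Add(-56, Mul(2, Pow(43, 2)), Mul(9, 43)), Mul(2, I, Pow(5, Rational(1, 2)))), -1) = Pow(Add(Add(-56, Mul(2, 1849), 387), Mul(2, I, Pow(5, Rational(1, 2)))), -1) = Pow(Add(Add(-56, 3698, 387), Mul(2, I, Pow(5, Rational(1, 2)))), -1) = Pow(Add(4029, Mul(2, I, Pow(5, Rational(1, 2)))), -1)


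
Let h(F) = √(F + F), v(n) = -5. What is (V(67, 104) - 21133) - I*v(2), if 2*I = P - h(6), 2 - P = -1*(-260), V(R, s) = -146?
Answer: -21924 - 5*√3 ≈ -21933.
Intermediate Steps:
h(F) = √2*√F (h(F) = √(2*F) = √2*√F)
P = -258 (P = 2 - (-1)*(-260) = 2 - 1*260 = 2 - 260 = -258)
I = -129 - √3 (I = (-258 - √2*√6)/2 = (-258 - 2*√3)/2 = -129 - √3 ≈ -130.73)
(V(67, 104) - 21133) - I*v(2) = (-146 - 21133) - (-129 - √3)*(-5) = -21279 - (645 + 5*√3) = -21279 + (-645 - 5*√3) = -21924 - 5*√3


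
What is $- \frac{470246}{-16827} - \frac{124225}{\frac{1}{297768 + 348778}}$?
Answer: $- \frac{1351497134384704}{16827} \approx -8.0317 \cdot 10^{10}$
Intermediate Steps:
$- \frac{470246}{-16827} - \frac{124225}{\frac{1}{297768 + 348778}} = \left(-470246\right) \left(- \frac{1}{16827}\right) - \frac{124225}{\frac{1}{646546}} = \frac{470246}{16827} - 124225 \frac{1}{\frac{1}{646546}} = \frac{470246}{16827} - 80317176850 = - \frac{1351497134384704}{16827}$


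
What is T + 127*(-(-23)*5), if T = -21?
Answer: 14584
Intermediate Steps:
T + 127*(-(-23)*5) = -21 + 127*(-(-23)*5) = -21 + 127*(-23*(-5)) = -21 + 127*115 = -21 + 14605 = 14584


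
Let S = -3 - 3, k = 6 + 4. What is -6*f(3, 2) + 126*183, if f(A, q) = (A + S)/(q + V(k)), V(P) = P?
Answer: 46119/2 ≈ 23060.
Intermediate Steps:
k = 10
S = -6
f(A, q) = (-6 + A)/(10 + q) (f(A, q) = (A - 6)/(q + 10) = (-6 + A)/(10 + q))
-6*f(3, 2) + 126*183 = -6*(-6 + 3)/(10 + 2) + 126*183 = -6*(-3)/12 + 23058 = -(-3)/2 + 23058 = -6*(-1/4) + 23058 = 3/2 + 23058 = 46119/2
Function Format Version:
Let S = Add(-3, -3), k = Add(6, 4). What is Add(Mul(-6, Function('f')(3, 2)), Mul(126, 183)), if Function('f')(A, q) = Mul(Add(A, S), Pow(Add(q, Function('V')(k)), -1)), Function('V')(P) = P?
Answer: Rational(46119, 2) ≈ 23060.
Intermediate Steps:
k = 10
S = -6
Function('f')(A, q) = Mul(Pow(Add(10, q), -1), Add(-6, A)) (Function('f')(A, q) = Mul(Add(A, -6), Pow(Add(q, 10), -1)) = Mul(Add(-6, A), Pow(Add(10, q), -1)) = Mul(Pow(Add(10, q), -1), Add(-6, A)))
Add(Mul(-6, Function('f')(3, 2)), Mul(126, 183)) = Add(Mul(-6, Mul(Pow(Add(10, 2), -1), Add(-6, 3))), Mul(126, 183)) = Add(Mul(-6, Mul(Pow(12, -1), -3)), 23058) = Add(Mul(-6, Mul(Rational(1, 12), -3)), 23058) = Add(Mul(-6, Rational(-1, 4)), 23058) = Add(Rational(3, 2), 23058) = Rational(46119, 2)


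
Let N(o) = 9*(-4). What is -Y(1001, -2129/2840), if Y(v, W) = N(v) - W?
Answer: 100111/2840 ≈ 35.250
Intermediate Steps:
N(o) = -36
Y(v, W) = -36 - W
-Y(1001, -2129/2840) = -(-36 - (-2129)/2840) = -(-36 - 1*(-2129/2840)) = -(-36 + 2129/2840) = -1*(-100111/2840) = 100111/2840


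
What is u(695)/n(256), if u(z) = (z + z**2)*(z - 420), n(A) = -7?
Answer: -133023000/7 ≈ -1.9003e+7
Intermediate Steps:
u(z) = (-420 + z)*(z + z**2) (u(z) = (z + z**2)*(-420 + z) = (-420 + z)*(z + z**2))
u(695)/n(256) = (695*(-420 + 695**2 - 419*695))/(-7) = (695*(-420 + 483025 - 291205))*(-1/7) = (695*191400)*(-1/7) = 133023000*(-1/7) = -133023000/7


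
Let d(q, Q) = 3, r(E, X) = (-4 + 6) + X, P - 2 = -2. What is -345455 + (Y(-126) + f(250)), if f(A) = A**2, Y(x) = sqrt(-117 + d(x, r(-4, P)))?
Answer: -282955 + I*sqrt(114) ≈ -2.8296e+5 + 10.677*I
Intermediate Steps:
P = 0 (P = 2 - 2 = 0)
r(E, X) = 2 + X
Y(x) = I*sqrt(114) (Y(x) = sqrt(-117 + 3) = sqrt(-114) = I*sqrt(114))
-345455 + (Y(-126) + f(250)) = -345455 + (I*sqrt(114) + 250**2) = -345455 + (I*sqrt(114) + 62500) = -345455 + (62500 + I*sqrt(114)) = -282955 + I*sqrt(114)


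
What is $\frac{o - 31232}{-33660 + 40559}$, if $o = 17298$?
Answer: $- \frac{13934}{6899} \approx -2.0197$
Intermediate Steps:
$\frac{o - 31232}{-33660 + 40559} = \frac{17298 - 31232}{-33660 + 40559} = - \frac{13934}{6899}$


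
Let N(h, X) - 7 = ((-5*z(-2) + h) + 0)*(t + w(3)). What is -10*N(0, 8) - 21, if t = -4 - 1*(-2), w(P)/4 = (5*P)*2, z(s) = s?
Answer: -11891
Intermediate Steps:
w(P) = 40*P (w(P) = 4*((5*P)*2) = 4*(10*P) = 40*P)
t = -2 (t = -4 + 2 = -2)
N(h, X) = 1187 + 118*h (N(h, X) = 7 + ((-5*(-2) + h) + 0)*(-2 + 40*3) = 7 + ((10 + h) + 0)*(-2 + 120) = 7 + (10 + h)*118 = 7 + (1180 + 118*h) = 1187 + 118*h)
-10*N(0, 8) - 21 = -10*(1187 + 118*0) - 21 = -10*(1187 + 0) - 21 = -10*1187 - 21 = -11870 - 21 = -11891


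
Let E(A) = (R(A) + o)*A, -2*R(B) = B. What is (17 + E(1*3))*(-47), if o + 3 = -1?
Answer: -47/2 ≈ -23.500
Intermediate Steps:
o = -4 (o = -3 - 1 = -4)
R(B) = -B/2
E(A) = A*(-4 - A/2) (E(A) = (-A/2 - 4)*A = (-4 - A/2)*A = A*(-4 - A/2))
(17 + E(1*3))*(-47) = (17 - 1*3*(8 + 1*3)/2)*(-47) = (17 - ½*3*(8 + 3))*(-47) = (17 - ½*3*11)*(-47) = (17 - 33/2)*(-47) = (½)*(-47) = -47/2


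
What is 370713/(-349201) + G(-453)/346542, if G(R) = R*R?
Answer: -18936145479/40337604314 ≈ -0.46944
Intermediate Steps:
G(R) = R²
370713/(-349201) + G(-453)/346542 = 370713/(-349201) + (-453)²/346542 = 370713*(-1/349201) + 205209*(1/346542) = -370713/349201 + 68403/115514 = -18936145479/40337604314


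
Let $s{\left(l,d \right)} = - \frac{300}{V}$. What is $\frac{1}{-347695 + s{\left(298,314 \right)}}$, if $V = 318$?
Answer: $- \frac{53}{18427885} \approx -2.8761 \cdot 10^{-6}$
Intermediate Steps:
$s{\left(l,d \right)} = - \frac{50}{53}$ ($s{\left(l,d \right)} = - \frac{300}{318} = \left(-300\right) \frac{1}{318} = - \frac{50}{53}$)
$\frac{1}{-347695 + s{\left(298,314 \right)}} = \frac{1}{-347695 - \frac{50}{53}} = \frac{1}{- \frac{18427885}{53}} = - \frac{53}{18427885}$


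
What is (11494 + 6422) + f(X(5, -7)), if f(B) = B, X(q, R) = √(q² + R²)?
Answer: 17916 + √74 ≈ 17925.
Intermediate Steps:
X(q, R) = √(R² + q²)
(11494 + 6422) + f(X(5, -7)) = (11494 + 6422) + √((-7)² + 5²) = 17916 + √(49 + 25) = 17916 + √74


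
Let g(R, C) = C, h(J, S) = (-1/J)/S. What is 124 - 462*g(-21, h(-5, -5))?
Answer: 3562/25 ≈ 142.48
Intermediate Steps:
h(J, S) = -1/(J*S)
124 - 462*g(-21, h(-5, -5)) = 124 - (-462)/((-5)*(-5)) = 124 - (-462)*(-1)*(-1)/(5*5) = 124 - 462*(-1/25) = 124 + 462/25 = 3562/25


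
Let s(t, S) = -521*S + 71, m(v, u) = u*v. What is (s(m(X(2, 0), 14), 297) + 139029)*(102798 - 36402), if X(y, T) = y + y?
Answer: -1038234252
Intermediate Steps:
X(y, T) = 2*y
s(t, S) = 71 - 521*S
(s(m(X(2, 0), 14), 297) + 139029)*(102798 - 36402) = ((71 - 521*297) + 139029)*(102798 - 36402) = ((71 - 154737) + 139029)*66396 = (-154666 + 139029)*66396 = -15637*66396 = -1038234252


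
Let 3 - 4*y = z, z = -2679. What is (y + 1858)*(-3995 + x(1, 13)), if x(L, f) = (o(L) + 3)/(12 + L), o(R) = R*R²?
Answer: -20201159/2 ≈ -1.0101e+7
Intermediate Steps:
o(R) = R³
y = 1341/2 (y = ¾ - ¼*(-2679) = ¾ + 2679/4 = 1341/2 ≈ 670.50)
x(L, f) = (3 + L³)/(12 + L) (x(L, f) = (L³ + 3)/(12 + L) = (3 + L³)/(12 + L))
(y + 1858)*(-3995 + x(1, 13)) = (1341/2 + 1858)*(-3995 + (3 + 1³)/(12 + 1)) = 5057*(-3995 + (3 + 1)/13)/2 = 5057*(-3995 + (1/13)*4)/2 = 5057*(-3995 + 4/13)/2 = (5057/2)*(-51931/13) = -20201159/2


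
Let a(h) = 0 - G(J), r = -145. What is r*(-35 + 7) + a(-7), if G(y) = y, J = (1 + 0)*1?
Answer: 4059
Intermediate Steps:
J = 1 (J = 1*1 = 1)
a(h) = -1 (a(h) = 0 - 1*1 = 0 - 1 = -1)
r*(-35 + 7) + a(-7) = -145*(-35 + 7) - 1 = -145*(-28) - 1 = 4060 - 1 = 4059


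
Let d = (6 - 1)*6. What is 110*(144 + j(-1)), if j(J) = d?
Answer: 19140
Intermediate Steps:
d = 30 (d = 5*6 = 30)
j(J) = 30
110*(144 + j(-1)) = 110*(144 + 30) = 110*174 = 19140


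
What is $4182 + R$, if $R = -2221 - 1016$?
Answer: $945$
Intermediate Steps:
$R = -3237$ ($R = -2221 - 1016 = -3237$)
$4182 + R = 4182 - 3237 = 945$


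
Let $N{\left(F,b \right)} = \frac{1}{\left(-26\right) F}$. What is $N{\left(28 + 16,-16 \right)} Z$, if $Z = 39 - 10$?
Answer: $- \frac{29}{1144} \approx -0.02535$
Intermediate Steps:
$Z = 29$ ($Z = 39 - 10 = 29$)
$N{\left(F,b \right)} = - \frac{1}{26 F}$
$N{\left(28 + 16,-16 \right)} Z = - \frac{1}{26 \left(28 + 16\right)} 29 = - \frac{1}{26 \cdot 44} \cdot 29 = \left(- \frac{1}{26}\right) \frac{1}{44} \cdot 29 = \left(- \frac{1}{1144}\right) 29 = - \frac{29}{1144}$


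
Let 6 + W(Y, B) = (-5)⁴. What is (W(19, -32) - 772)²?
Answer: 23409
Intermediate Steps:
W(Y, B) = 619 (W(Y, B) = -6 + (-5)⁴ = -6 + 625 = 619)
(W(19, -32) - 772)² = (619 - 772)² = (-153)² = 23409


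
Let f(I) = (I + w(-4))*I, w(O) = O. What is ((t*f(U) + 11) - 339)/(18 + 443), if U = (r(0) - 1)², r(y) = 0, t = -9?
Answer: -301/461 ≈ -0.65293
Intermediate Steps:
U = 1 (U = (0 - 1)² = (-1)² = 1)
f(I) = I*(-4 + I) (f(I) = (I - 4)*I = (-4 + I)*I = I*(-4 + I))
((t*f(U) + 11) - 339)/(18 + 443) = ((-9*(-4 + 1) + 11) - 339)/(18 + 443) = ((-9*(-3) + 11) - 339)/461 = ((-9*(-3) + 11) - 339)*(1/461) = ((27 + 11) - 339)*(1/461) = (38 - 339)*(1/461) = -301*1/461 = -301/461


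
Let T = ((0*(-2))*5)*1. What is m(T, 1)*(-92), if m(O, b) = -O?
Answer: 0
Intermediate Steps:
T = 0 (T = (0*5)*1 = 0*1 = 0)
m(T, 1)*(-92) = -1*0*(-92) = 0*(-92) = 0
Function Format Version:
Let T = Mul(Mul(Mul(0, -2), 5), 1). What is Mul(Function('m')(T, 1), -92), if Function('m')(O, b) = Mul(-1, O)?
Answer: 0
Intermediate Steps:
T = 0 (T = Mul(Mul(0, 5), 1) = Mul(0, 1) = 0)
Mul(Function('m')(T, 1), -92) = Mul(Mul(-1, 0), -92) = Mul(0, -92) = 0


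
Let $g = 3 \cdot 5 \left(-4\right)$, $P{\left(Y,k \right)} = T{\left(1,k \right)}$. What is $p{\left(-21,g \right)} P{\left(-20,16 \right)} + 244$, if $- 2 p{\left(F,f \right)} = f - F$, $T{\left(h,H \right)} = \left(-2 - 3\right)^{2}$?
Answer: $\frac{1463}{2} \approx 731.5$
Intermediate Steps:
$T{\left(h,H \right)} = 25$ ($T{\left(h,H \right)} = \left(-5\right)^{2} = 25$)
$P{\left(Y,k \right)} = 25$
$g = -60$ ($g = 15 \left(-4\right) = -60$)
$p{\left(F,f \right)} = \frac{F}{2} - \frac{f}{2}$ ($p{\left(F,f \right)} = - \frac{f - F}{2} = \frac{F}{2} - \frac{f}{2}$)
$p{\left(-21,g \right)} P{\left(-20,16 \right)} + 244 = \left(\frac{1}{2} \left(-21\right) - -30\right) 25 + 244 = \left(- \frac{21}{2} + 30\right) 25 + 244 = \frac{39}{2} \cdot 25 + 244 = \frac{975}{2} + 244 = \frac{1463}{2}$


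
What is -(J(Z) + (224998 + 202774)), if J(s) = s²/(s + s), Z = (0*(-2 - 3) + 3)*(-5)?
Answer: -855529/2 ≈ -4.2776e+5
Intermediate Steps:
Z = -15 (Z = (0*(-5) + 3)*(-5) = (0 + 3)*(-5) = 3*(-5) = -15)
J(s) = s/2 (J(s) = s²/((2*s)) = (1/(2*s))*s² = s/2)
-(J(Z) + (224998 + 202774)) = -((½)*(-15) + (224998 + 202774)) = -(-15/2 + 427772) = -1*855529/2 = -855529/2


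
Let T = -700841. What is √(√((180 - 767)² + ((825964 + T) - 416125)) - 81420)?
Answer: √(-81420 + √53567) ≈ 284.94*I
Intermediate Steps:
√(√((180 - 767)² + ((825964 + T) - 416125)) - 81420) = √(√((180 - 767)² + ((825964 - 700841) - 416125)) - 81420) = √(√((-587)² + (125123 - 416125)) - 81420) = √(√(344569 - 291002) - 81420) = √(√53567 - 81420) = √(-81420 + √53567)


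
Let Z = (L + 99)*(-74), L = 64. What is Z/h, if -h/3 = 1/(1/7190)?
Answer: 6031/10785 ≈ 0.55920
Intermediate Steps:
h = -21570 (h = -3/(1/7190) = -3/1/7190 = -3*7190 = -21570)
Z = -12062 (Z = (64 + 99)*(-74) = 163*(-74) = -12062)
Z/h = -12062/(-21570) = -12062*(-1/21570) = 6031/10785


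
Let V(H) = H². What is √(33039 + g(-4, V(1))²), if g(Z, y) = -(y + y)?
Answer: √33043 ≈ 181.78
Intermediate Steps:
g(Z, y) = -2*y
√(33039 + g(-4, V(1))²) = √(33039 + (-2*1²)²) = √(33039 + (-2*1)²) = √(33039 + (-2)²) = √(33039 + 4) = √33043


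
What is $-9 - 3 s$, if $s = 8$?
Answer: $-33$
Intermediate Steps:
$-9 - 3 s = -9 - 24 = -33$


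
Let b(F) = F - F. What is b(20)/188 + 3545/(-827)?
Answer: -3545/827 ≈ -4.2866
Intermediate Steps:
b(F) = 0
b(20)/188 + 3545/(-827) = 0/188 + 3545/(-827) = 0*(1/188) + 3545*(-1/827) = 0 - 3545/827 = -3545/827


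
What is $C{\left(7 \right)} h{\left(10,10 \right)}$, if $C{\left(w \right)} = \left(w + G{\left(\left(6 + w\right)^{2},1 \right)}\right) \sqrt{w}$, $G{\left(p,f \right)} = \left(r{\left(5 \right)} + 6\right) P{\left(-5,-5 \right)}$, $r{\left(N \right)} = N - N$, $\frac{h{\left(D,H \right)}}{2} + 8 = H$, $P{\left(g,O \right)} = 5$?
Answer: $148 \sqrt{7} \approx 391.57$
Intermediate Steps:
$h{\left(D,H \right)} = -16 + 2 H$
$r{\left(N \right)} = 0$
$G{\left(p,f \right)} = 30$ ($G{\left(p,f \right)} = \left(0 + 6\right) 5 = 6 \cdot 5 = 30$)
$C{\left(w \right)} = \sqrt{w} \left(30 + w\right)$ ($C{\left(w \right)} = \left(w + 30\right) \sqrt{w} = \left(30 + w\right) \sqrt{w} = \sqrt{w} \left(30 + w\right)$)
$C{\left(7 \right)} h{\left(10,10 \right)} = \sqrt{7} \left(30 + 7\right) \left(-16 + 2 \cdot 10\right) = \sqrt{7} \cdot 37 \left(-16 + 20\right) = 37 \sqrt{7} \cdot 4 = 148 \sqrt{7}$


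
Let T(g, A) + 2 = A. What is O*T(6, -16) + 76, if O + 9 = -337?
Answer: 6304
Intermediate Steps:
O = -346 (O = -9 - 337 = -346)
T(g, A) = -2 + A
O*T(6, -16) + 76 = -346*(-2 - 16) + 76 = -346*(-18) + 76 = 6228 + 76 = 6304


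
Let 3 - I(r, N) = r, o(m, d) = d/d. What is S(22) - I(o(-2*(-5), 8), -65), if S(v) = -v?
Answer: -24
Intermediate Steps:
o(m, d) = 1
I(r, N) = 3 - r
S(22) - I(o(-2*(-5), 8), -65) = -1*22 - (3 - 1*1) = -22 - (3 - 1) = -22 - 1*2 = -22 - 2 = -24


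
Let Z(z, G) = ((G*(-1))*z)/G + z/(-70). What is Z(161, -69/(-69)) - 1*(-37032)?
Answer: 368687/10 ≈ 36869.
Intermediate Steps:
Z(z, G) = -71*z/70 (Z(z, G) = ((-G)*z)/G + z*(-1/70) = (-G*z)/G - z/70 = -z - z/70 = -71*z/70)
Z(161, -69/(-69)) - 1*(-37032) = -71/70*161 - 1*(-37032) = -1633/10 + 37032 = 368687/10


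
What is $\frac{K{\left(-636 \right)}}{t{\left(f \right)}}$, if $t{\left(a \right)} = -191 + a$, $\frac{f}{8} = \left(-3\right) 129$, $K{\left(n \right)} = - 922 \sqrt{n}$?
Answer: $\frac{1844 i \sqrt{159}}{3287} \approx 7.0739 i$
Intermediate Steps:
$f = -3096$ ($f = 8 \left(\left(-3\right) 129\right) = 8 \left(-387\right) = -3096$)
$\frac{K{\left(-636 \right)}}{t{\left(f \right)}} = \frac{\left(-922\right) \sqrt{-636}}{-191 - 3096} = \frac{\left(-922\right) 2 i \sqrt{159}}{-3287} = - 1844 i \sqrt{159} \left(- \frac{1}{3287}\right) = \frac{1844 i \sqrt{159}}{3287}$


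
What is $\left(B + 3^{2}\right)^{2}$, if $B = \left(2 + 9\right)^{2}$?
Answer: $16900$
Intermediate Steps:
$B = 121$ ($B = 11^{2} = 121$)
$\left(B + 3^{2}\right)^{2} = \left(121 + 3^{2}\right)^{2} = \left(121 + 9\right)^{2} = 130^{2} = 16900$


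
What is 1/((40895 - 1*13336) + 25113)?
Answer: 1/52672 ≈ 1.8985e-5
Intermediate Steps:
1/((40895 - 1*13336) + 25113) = 1/((40895 - 13336) + 25113) = 1/(27559 + 25113) = 1/52672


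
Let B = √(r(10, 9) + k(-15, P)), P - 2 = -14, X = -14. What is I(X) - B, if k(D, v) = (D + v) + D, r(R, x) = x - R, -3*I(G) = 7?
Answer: -7/3 - I*√43 ≈ -2.3333 - 6.5574*I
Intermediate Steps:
P = -12 (P = 2 - 14 = -12)
I(G) = -7/3 (I(G) = -⅓*7 = -7/3)
k(D, v) = v + 2*D
B = I*√43 (B = √((9 - 1*10) + (-12 + 2*(-15))) = √((9 - 10) + (-12 - 30)) = √(-1 - 42) = √(-43) = I*√43 ≈ 6.5574*I)
I(X) - B = -7/3 - I*√43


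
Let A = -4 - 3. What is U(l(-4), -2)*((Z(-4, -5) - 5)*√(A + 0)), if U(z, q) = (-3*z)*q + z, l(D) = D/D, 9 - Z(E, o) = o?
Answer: 63*I*√7 ≈ 166.68*I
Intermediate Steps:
Z(E, o) = 9 - o
l(D) = 1
U(z, q) = z - 3*q*z (U(z, q) = -3*q*z + z = z - 3*q*z)
A = -7
U(l(-4), -2)*((Z(-4, -5) - 5)*√(A + 0)) = (1*(1 - 3*(-2)))*(((9 - 1*(-5)) - 5)*√(-7 + 0)) = (1*(1 + 6))*(((9 + 5) - 5)*√(-7)) = (1*7)*((14 - 5)*(I*√7)) = 7*(9*(I*√7)) = 7*(9*I*√7) = 63*I*√7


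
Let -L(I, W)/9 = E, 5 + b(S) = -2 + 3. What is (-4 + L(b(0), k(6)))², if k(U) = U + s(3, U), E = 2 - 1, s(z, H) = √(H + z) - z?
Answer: 169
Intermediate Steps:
E = 1
b(S) = -4 (b(S) = -5 + (-2 + 3) = -5 + 1 = -4)
k(U) = -3 + U + √(3 + U) (k(U) = U + (√(U + 3) - 1*3) = U + (√(3 + U) - 3) = U + (-3 + √(3 + U)) = -3 + U + √(3 + U))
L(I, W) = -9 (L(I, W) = -9*1 = -9)
(-4 + L(b(0), k(6)))² = (-4 - 9)² = (-13)² = 169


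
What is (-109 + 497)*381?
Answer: 147828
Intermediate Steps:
(-109 + 497)*381 = 388*381 = 147828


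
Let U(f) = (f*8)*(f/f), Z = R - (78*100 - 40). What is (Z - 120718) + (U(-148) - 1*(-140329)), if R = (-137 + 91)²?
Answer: 12783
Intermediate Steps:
R = 2116 (R = (-46)² = 2116)
Z = -5644 (Z = 2116 - (78*100 - 40) = 2116 - (7800 - 40) = 2116 - 1*7760 = 2116 - 7760 = -5644)
U(f) = 8*f (U(f) = (8*f)*1 = 8*f)
(Z - 120718) + (U(-148) - 1*(-140329)) = (-5644 - 120718) + (8*(-148) - 1*(-140329)) = -126362 + (-1184 + 140329) = -126362 + 139145 = 12783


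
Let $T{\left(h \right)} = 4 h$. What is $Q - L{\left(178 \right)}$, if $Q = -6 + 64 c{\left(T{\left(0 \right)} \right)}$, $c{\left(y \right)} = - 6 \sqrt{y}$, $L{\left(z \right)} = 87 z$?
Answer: $-15492$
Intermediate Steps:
$Q = -6$ ($Q = -6 + 64 \left(- 6 \sqrt{4 \cdot 0}\right) = -6 + 64 \left(- 6 \sqrt{0}\right) = -6 + 64 \left(\left(-6\right) 0\right) = -6 + 64 \cdot 0 = -6 + 0 = -6$)
$Q - L{\left(178 \right)} = -6 - 87 \cdot 178 = -6 - 15486 = -15492$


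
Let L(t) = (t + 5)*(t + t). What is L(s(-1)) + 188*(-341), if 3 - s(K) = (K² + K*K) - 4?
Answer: -64008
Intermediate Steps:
s(K) = 7 - 2*K² (s(K) = 3 - ((K² + K*K) - 4) = 3 - ((K² + K²) - 4) = 3 - (2*K² - 4) = 3 - (-4 + 2*K²) = 3 + (4 - 2*K²) = 7 - 2*K²)
L(t) = 2*t*(5 + t) (L(t) = (5 + t)*(2*t) = 2*t*(5 + t))
L(s(-1)) + 188*(-341) = 2*(7 - 2*(-1)²)*(5 + (7 - 2*(-1)²)) + 188*(-341) = 2*(7 - 2*1)*(5 + (7 - 2*1)) - 64108 = 2*(7 - 2)*(5 + (7 - 2)) - 64108 = 2*5*(5 + 5) - 64108 = 2*5*10 - 64108 = 100 - 64108 = -64008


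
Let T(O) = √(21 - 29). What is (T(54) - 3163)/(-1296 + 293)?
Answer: 3163/1003 - 2*I*√2/1003 ≈ 3.1535 - 0.00282*I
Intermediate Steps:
T(O) = 2*I*√2 (T(O) = √(-8) = 2*I*√2)
(T(54) - 3163)/(-1296 + 293) = (2*I*√2 - 3163)/(-1296 + 293) = (-3163 + 2*I*√2)/(-1003) = (-3163 + 2*I*√2)*(-1/1003) = 3163/1003 - 2*I*√2/1003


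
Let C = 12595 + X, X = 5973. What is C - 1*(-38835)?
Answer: 57403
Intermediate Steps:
C = 18568 (C = 12595 + 5973 = 18568)
C - 1*(-38835) = 18568 - 1*(-38835) = 18568 + 38835 = 57403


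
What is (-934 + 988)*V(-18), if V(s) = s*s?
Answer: 17496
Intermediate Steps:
V(s) = s**2
(-934 + 988)*V(-18) = (-934 + 988)*(-18)**2 = 54*324 = 17496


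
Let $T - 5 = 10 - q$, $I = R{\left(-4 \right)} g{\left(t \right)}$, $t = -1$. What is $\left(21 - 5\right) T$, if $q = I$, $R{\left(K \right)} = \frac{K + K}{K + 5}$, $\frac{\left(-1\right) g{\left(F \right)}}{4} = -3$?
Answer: $1776$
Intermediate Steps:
$g{\left(F \right)} = 12$ ($g{\left(F \right)} = \left(-4\right) \left(-3\right) = 12$)
$R{\left(K \right)} = \frac{2 K}{5 + K}$
$I = -96$ ($I = 2 \left(-4\right) \frac{1}{5 - 4} \cdot 12 = 2 \left(-4\right) 1^{-1} \cdot 12 = 2 \left(-4\right) 1 \cdot 12 = \left(-8\right) 12 = -96$)
$q = -96$
$T = 111$ ($T = 5 + \left(10 - -96\right) = 5 + \left(10 + 96\right) = 5 + 106 = 111$)
$\left(21 - 5\right) T = \left(21 - 5\right) 111 = 16 \cdot 111 = 1776$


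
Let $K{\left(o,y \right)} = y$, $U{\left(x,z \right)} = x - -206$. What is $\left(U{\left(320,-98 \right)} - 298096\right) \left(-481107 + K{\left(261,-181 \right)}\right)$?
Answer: $143216870160$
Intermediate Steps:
$U{\left(x,z \right)} = 206 + x$ ($U{\left(x,z \right)} = x + 206 = 206 + x$)
$\left(U{\left(320,-98 \right)} - 298096\right) \left(-481107 + K{\left(261,-181 \right)}\right) = \left(\left(206 + 320\right) - 298096\right) \left(-481107 - 181\right) = \left(526 - 298096\right) \left(-481288\right) = \left(-297570\right) \left(-481288\right) = 143216870160$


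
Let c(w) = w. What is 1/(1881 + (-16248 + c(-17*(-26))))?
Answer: -1/13925 ≈ -7.1813e-5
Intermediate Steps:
1/(1881 + (-16248 + c(-17*(-26)))) = 1/(1881 + (-16248 - 17*(-26))) = 1/(1881 + (-16248 + 442)) = 1/(1881 - 15806) = 1/(-13925) = -1/13925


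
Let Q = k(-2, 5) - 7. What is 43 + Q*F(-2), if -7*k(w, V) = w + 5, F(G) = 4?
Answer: 93/7 ≈ 13.286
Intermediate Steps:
k(w, V) = -5/7 - w/7 (k(w, V) = -(w + 5)/7 = -(5 + w)/7 = -5/7 - w/7)
Q = -52/7 (Q = (-5/7 - ⅐*(-2)) - 7 = (-5/7 + 2/7) - 7 = -3/7 - 7 = -52/7 ≈ -7.4286)
43 + Q*F(-2) = 43 - 52/7*4 = 43 - 208/7 = 93/7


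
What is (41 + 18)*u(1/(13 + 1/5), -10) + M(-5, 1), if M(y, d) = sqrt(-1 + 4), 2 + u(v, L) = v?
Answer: -7493/66 + sqrt(3) ≈ -111.80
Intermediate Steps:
u(v, L) = -2 + v
M(y, d) = sqrt(3)
(41 + 18)*u(1/(13 + 1/5), -10) + M(-5, 1) = (41 + 18)*(-2 + 1/(13 + 1/5)) + sqrt(3) = 59*(-2 + 1/(13 + 1/5)) + sqrt(3) = 59*(-2 + 1/(66/5)) + sqrt(3) = 59*(-2 + 5/66) + sqrt(3) = 59*(-127/66) + sqrt(3) = -7493/66 + sqrt(3)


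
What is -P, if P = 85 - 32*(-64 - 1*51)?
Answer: -3765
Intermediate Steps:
P = 3765 (P = 85 - 32*(-64 - 51) = 85 - 32*(-115) = 85 + 3680 = 3765)
-P = -1*3765 = -3765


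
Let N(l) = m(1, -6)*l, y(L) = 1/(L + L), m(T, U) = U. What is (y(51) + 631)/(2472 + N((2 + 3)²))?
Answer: 64363/236844 ≈ 0.27175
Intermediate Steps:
y(L) = 1/(2*L)
N(l) = -6*l
(y(51) + 631)/(2472 + N((2 + 3)²)) = ((½)/51 + 631)/(2472 - 6*(2 + 3)²) = ((½)*(1/51) + 631)/(2472 - 6*5²) = (1/102 + 631)/(2472 - 6*25) = 64363/(102*(2472 - 150)) = (64363/102)/2322 = (64363/102)*(1/2322) = 64363/236844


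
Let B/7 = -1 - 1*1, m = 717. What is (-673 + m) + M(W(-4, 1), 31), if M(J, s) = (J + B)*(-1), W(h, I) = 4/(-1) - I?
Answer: 63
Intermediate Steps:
B = -14 (B = 7*(-1 - 1*1) = 7*(-1 - 1) = 7*(-2) = -14)
W(h, I) = -4 - I (W(h, I) = 4*(-1) - I = -4 - I)
M(J, s) = 14 - J (M(J, s) = (J - 14)*(-1) = (-14 + J)*(-1) = 14 - J)
(-673 + m) + M(W(-4, 1), 31) = (-673 + 717) + (14 - (-4 - 1*1)) = 44 + (14 - (-4 - 1)) = 44 + (14 - 1*(-5)) = 44 + (14 + 5) = 44 + 19 = 63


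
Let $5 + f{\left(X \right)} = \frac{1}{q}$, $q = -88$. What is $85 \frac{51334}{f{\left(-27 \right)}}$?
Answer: $- \frac{383978320}{441} \approx -8.707 \cdot 10^{5}$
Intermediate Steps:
$f{\left(X \right)} = - \frac{441}{88}$ ($f{\left(X \right)} = -5 + \frac{1}{-88} = -5 - \frac{1}{88} = - \frac{441}{88}$)
$85 \frac{51334}{f{\left(-27 \right)}} = 85 \frac{51334}{- \frac{441}{88}} = 85 \cdot 51334 \left(- \frac{88}{441}\right) = 85 \left(- \frac{4517392}{441}\right) = - \frac{383978320}{441}$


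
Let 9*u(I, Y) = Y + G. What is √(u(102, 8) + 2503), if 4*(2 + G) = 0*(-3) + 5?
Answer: √90137/6 ≈ 50.038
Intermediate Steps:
G = -¾ (G = -2 + (0*(-3) + 5)/4 = -2 + (0 + 5)/4 = -2 + (¼)*5 = -2 + 5/4 = -¾ ≈ -0.75000)
u(I, Y) = -1/12 + Y/9 (u(I, Y) = (Y - ¾)/9 = (-¾ + Y)/9 = -1/12 + Y/9)
√(u(102, 8) + 2503) = √((-1/12 + (⅑)*8) + 2503) = √((-1/12 + 8/9) + 2503) = √(29/36 + 2503) = √(90137/36) = √90137/6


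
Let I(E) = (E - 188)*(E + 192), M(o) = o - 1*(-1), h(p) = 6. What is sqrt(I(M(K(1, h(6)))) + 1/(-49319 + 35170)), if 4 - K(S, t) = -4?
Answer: 2*I*sqrt(1800696792982)/14149 ≈ 189.68*I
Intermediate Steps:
K(S, t) = 8 (K(S, t) = 4 - 1*(-4) = 4 + 4 = 8)
M(o) = 1 + o (M(o) = o + 1 = 1 + o)
I(E) = (-188 + E)*(192 + E)
sqrt(I(M(K(1, h(6)))) + 1/(-49319 + 35170)) = sqrt((-36096 + (1 + 8)**2 + 4*(1 + 8)) + 1/(-49319 + 35170)) = sqrt((-36096 + 9**2 + 4*9) + 1/(-14149)) = sqrt((-36096 + 81 + 36) - 1/14149) = sqrt(-35979 - 1/14149) = sqrt(-509066872/14149) = 2*I*sqrt(1800696792982)/14149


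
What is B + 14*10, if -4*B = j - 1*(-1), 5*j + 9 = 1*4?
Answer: 140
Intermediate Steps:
j = -1 (j = -9/5 + (1*4)/5 = -9/5 + (⅕)*4 = -9/5 + ⅘ = -1)
B = 0 (B = -(-1 - 1*(-1))/4 = -(-1 + 1)/4 = -¼*0 = 0)
B + 14*10 = 0 + 14*10 = 0 + 140 = 140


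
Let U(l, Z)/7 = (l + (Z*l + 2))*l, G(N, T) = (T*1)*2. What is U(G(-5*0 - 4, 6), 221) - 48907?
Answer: 175037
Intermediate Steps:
G(N, T) = 2*T (G(N, T) = T*2 = 2*T)
U(l, Z) = 7*l*(2 + l + Z*l) (U(l, Z) = 7*((l + (Z*l + 2))*l) = 7*((l + (2 + Z*l))*l) = 7*((2 + l + Z*l)*l) = 7*(l*(2 + l + Z*l)) = 7*l*(2 + l + Z*l))
U(G(-5*0 - 4, 6), 221) - 48907 = 7*(2*6)*(2 + 2*6 + 221*(2*6)) - 48907 = 7*12*(2 + 12 + 221*12) - 48907 = 7*12*(2 + 12 + 2652) - 48907 = 7*12*2666 - 48907 = 223944 - 48907 = 175037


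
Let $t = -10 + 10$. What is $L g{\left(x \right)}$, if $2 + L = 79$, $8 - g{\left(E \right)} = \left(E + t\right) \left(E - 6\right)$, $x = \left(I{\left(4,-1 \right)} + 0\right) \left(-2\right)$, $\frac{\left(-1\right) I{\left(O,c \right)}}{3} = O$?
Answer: $-32648$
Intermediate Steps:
$t = 0$
$I{\left(O,c \right)} = - 3 O$
$x = 24$ ($x = \left(\left(-3\right) 4 + 0\right) \left(-2\right) = \left(-12 + 0\right) \left(-2\right) = \left(-12\right) \left(-2\right) = 24$)
$g{\left(E \right)} = 8 - E \left(-6 + E\right)$ ($g{\left(E \right)} = 8 - \left(E + 0\right) \left(E - 6\right) = 8 - E \left(-6 + E\right)$)
$L = 77$ ($L = -2 + 79 = 77$)
$L g{\left(x \right)} = 77 \left(8 - 24^{2} + 6 \cdot 24\right) = 77 \left(8 - 576 + 144\right) = 77 \left(-424\right) = -32648$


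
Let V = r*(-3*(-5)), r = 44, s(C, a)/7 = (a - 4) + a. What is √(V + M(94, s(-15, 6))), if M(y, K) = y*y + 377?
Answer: 3*√1097 ≈ 99.363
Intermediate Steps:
s(C, a) = -28 + 14*a (s(C, a) = 7*((a - 4) + a) = 7*((-4 + a) + a) = 7*(-4 + 2*a) = -28 + 14*a)
M(y, K) = 377 + y² (M(y, K) = y² + 377 = 377 + y²)
V = 660 (V = 44*(-3*(-5)) = 44*15 = 660)
√(V + M(94, s(-15, 6))) = √(660 + (377 + 94²)) = √(660 + (377 + 8836)) = √(660 + 9213) = √9873 = 3*√1097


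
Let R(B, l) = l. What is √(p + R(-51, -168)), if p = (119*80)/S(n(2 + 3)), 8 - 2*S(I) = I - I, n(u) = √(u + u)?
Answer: 2*√553 ≈ 47.032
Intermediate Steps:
n(u) = √2*√u (n(u) = √(2*u) = √2*√u)
S(I) = 4 (S(I) = 4 - (I - I)/2 = 4 - ½*0 = 4 + 0 = 4)
p = 2380 (p = (119*80)/4 = 9520*(¼) = 2380)
√(p + R(-51, -168)) = √(2380 - 168) = √2212 = 2*√553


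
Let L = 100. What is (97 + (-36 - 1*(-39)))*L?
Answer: 10000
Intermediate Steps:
(97 + (-36 - 1*(-39)))*L = (97 + (-36 - 1*(-39)))*100 = (97 + (-36 + 39))*100 = (97 + 3)*100 = 100*100 = 10000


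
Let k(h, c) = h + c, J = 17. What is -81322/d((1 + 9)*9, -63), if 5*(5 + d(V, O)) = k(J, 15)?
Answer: -406610/7 ≈ -58087.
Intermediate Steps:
k(h, c) = c + h
d(V, O) = 7/5 (d(V, O) = -5 + (15 + 17)/5 = -5 + (⅕)*32 = -5 + 32/5 = 7/5)
-81322/d((1 + 9)*9, -63) = -81322/7/5 = -81322*5/7 = -406610/7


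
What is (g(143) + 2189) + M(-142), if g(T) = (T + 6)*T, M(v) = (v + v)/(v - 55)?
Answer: 4628996/197 ≈ 23497.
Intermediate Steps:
M(v) = 2*v/(-55 + v) (M(v) = (2*v)/(-55 + v) = 2*v/(-55 + v))
g(T) = T*(6 + T) (g(T) = (6 + T)*T = T*(6 + T))
(g(143) + 2189) + M(-142) = (143*(6 + 143) + 2189) + 2*(-142)/(-55 - 142) = (143*149 + 2189) + 2*(-142)/(-197) = (21307 + 2189) + 2*(-142)*(-1/197) = 23496 + 284/197 = 4628996/197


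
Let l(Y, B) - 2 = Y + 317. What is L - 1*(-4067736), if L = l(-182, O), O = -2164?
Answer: 4067873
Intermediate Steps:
l(Y, B) = 319 + Y (l(Y, B) = 2 + (Y + 317) = 2 + (317 + Y) = 319 + Y)
L = 137 (L = 319 - 182 = 137)
L - 1*(-4067736) = 137 - 1*(-4067736) = 137 + 4067736 = 4067873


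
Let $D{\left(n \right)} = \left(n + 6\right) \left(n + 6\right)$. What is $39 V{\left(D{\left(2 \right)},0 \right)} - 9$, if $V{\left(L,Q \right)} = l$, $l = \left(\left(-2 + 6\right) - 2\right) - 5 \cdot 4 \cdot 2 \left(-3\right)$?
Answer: $4749$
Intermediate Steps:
$D{\left(n \right)} = \left(6 + n\right)^{2}$ ($D{\left(n \right)} = \left(6 + n\right) \left(6 + n\right) = \left(6 + n\right)^{2}$)
$l = 122$ ($l = \left(4 - 2\right) - 5 \cdot 8 \left(-3\right) = 2 - -120 = 2 + 120 = 122$)
$V{\left(L,Q \right)} = 122$
$39 V{\left(D{\left(2 \right)},0 \right)} - 9 = 39 \cdot 122 - 9 = 4758 - 9 = 4749$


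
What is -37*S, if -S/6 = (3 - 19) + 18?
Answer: 444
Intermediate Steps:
S = -12 (S = -6*((3 - 19) + 18) = -6*(-16 + 18) = -6*2 = -12)
-37*S = -37*(-12) = 444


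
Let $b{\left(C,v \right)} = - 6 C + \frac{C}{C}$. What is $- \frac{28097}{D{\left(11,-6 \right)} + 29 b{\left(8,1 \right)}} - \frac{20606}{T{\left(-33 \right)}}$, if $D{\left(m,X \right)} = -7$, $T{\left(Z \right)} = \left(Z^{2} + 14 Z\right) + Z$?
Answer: $- \frac{5770301}{406890} \approx -14.181$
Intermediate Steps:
$T{\left(Z \right)} = Z^{2} + 15 Z$
$b{\left(C,v \right)} = 1 - 6 C$ ($b{\left(C,v \right)} = - 6 C + 1 = 1 - 6 C$)
$- \frac{28097}{D{\left(11,-6 \right)} + 29 b{\left(8,1 \right)}} - \frac{20606}{T{\left(-33 \right)}} = - \frac{28097}{-7 + 29 \left(1 - 48\right)} - \frac{20606}{\left(-33\right) \left(15 - 33\right)} = - \frac{28097}{-7 + 29 \left(1 - 48\right)} - \frac{20606}{\left(-33\right) \left(-18\right)} = - \frac{28097}{-7 + 29 \left(-47\right)} - \frac{20606}{594} = - \frac{28097}{-7 - 1363} - \frac{10303}{297} = - \frac{28097}{-1370} - \frac{10303}{297} = \left(-28097\right) \left(- \frac{1}{1370}\right) - \frac{10303}{297} = \frac{28097}{1370} - \frac{10303}{297} = - \frac{5770301}{406890}$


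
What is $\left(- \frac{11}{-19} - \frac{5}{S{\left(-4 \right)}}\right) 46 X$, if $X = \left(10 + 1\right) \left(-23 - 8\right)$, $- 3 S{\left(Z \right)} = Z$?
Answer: $\frac{1890163}{38} \approx 49741.0$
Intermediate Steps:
$S{\left(Z \right)} = - \frac{Z}{3}$
$X = -341$ ($X = 11 \left(-31\right) = -341$)
$\left(- \frac{11}{-19} - \frac{5}{S{\left(-4 \right)}}\right) 46 X = \left(- \frac{11}{-19} - \frac{5}{\left(- \frac{1}{3}\right) \left(-4\right)}\right) 46 \left(-341\right) = \left(\left(-11\right) \left(- \frac{1}{19}\right) - \frac{5}{\frac{4}{3}}\right) 46 \left(-341\right) = \left(\frac{11}{19} - \frac{15}{4}\right) 46 \left(-341\right) = \left(- \frac{241}{76}\right) 46 \left(-341\right) = \left(- \frac{5543}{38}\right) \left(-341\right) = \frac{1890163}{38}$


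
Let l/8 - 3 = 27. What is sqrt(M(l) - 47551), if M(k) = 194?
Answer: I*sqrt(47357) ≈ 217.62*I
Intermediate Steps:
l = 240 (l = 24 + 8*27 = 24 + 216 = 240)
sqrt(M(l) - 47551) = sqrt(194 - 47551) = sqrt(-47357) = I*sqrt(47357)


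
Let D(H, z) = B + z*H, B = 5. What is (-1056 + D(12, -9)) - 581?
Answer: -1740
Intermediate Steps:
D(H, z) = 5 + H*z (D(H, z) = 5 + z*H = 5 + H*z)
(-1056 + D(12, -9)) - 581 = (-1056 + (5 + 12*(-9))) - 581 = (-1056 + (5 - 108)) - 581 = (-1056 - 103) - 581 = -1159 - 581 = -1740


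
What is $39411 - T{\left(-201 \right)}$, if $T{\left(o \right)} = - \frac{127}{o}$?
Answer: $\frac{7921484}{201} \approx 39410.0$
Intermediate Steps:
$39411 - T{\left(-201 \right)} = 39411 - - \frac{127}{-201} = 39411 - \left(-127\right) \left(- \frac{1}{201}\right) = 39411 - \frac{127}{201} = \frac{7921484}{201}$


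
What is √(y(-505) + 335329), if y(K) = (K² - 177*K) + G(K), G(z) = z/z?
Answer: 2*√169935 ≈ 824.46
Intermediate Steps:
G(z) = 1
y(K) = 1 + K² - 177*K (y(K) = (K² - 177*K) + 1 = 1 + K² - 177*K)
√(y(-505) + 335329) = √((1 + (-505)² - 177*(-505)) + 335329) = √((1 + 255025 + 89385) + 335329) = √(344411 + 335329) = √679740 = 2*√169935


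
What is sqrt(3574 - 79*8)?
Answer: sqrt(2942) ≈ 54.240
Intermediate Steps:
sqrt(3574 - 79*8) = sqrt(3574 - 632) = sqrt(2942)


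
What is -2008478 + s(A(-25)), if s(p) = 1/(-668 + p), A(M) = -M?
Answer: -1291451355/643 ≈ -2.0085e+6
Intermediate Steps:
-2008478 + s(A(-25)) = -2008478 + 1/(-668 - 1*(-25)) = -2008478 + 1/(-668 + 25) = -2008478 + 1/(-643) = -2008478 - 1/643 = -1291451355/643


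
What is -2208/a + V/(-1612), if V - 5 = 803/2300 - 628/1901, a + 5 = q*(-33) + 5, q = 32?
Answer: 161866015167/77529623600 ≈ 2.0878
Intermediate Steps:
a = -1056 (a = -5 + (32*(-33) + 5) = -5 + (-1056 + 5) = -5 - 1051 = -1056)
V = 21943603/4372300 (V = 5 + (803/2300 - 628/1901) = 5 + 82103/4372300 = 21943603/4372300 ≈ 5.0188)
-2208/a + V/(-1612) = -2208/(-1056) + (21943603/4372300)/(-1612) = -2208*(-1/1056) + (21943603/4372300)*(-1/1612) = 23/11 - 21943603/7048147600 = 161866015167/77529623600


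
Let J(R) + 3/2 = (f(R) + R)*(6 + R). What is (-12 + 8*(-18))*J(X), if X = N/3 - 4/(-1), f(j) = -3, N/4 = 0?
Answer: -1326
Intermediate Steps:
N = 0 (N = 4*0 = 0)
X = 4 (X = 0/3 - 4/(-1) = 0*(⅓) - 4*(-1) = 0 + 4 = 4)
J(R) = -3/2 + (-3 + R)*(6 + R)
(-12 + 8*(-18))*J(X) = (-12 + 8*(-18))*(-39/2 + 4² + 3*4) = (-12 - 144)*(-39/2 + 16 + 12) = -156*17/2 = -1326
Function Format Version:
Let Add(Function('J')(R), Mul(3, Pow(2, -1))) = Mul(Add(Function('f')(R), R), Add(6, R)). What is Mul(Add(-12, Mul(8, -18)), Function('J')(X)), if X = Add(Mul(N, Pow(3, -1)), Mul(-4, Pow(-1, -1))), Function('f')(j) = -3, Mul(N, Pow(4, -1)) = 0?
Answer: -1326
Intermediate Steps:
N = 0 (N = Mul(4, 0) = 0)
X = 4 (X = Add(Mul(0, Pow(3, -1)), Mul(-4, Pow(-1, -1))) = Add(Mul(0, Rational(1, 3)), Mul(-4, -1)) = Add(0, 4) = 4)
Function('J')(R) = Add(Rational(-3, 2), Mul(Add(-3, R), Add(6, R)))
Mul(Add(-12, Mul(8, -18)), Function('J')(X)) = Mul(Add(-12, Mul(8, -18)), Add(Rational(-39, 2), Pow(4, 2), Mul(3, 4))) = Mul(Add(-12, -144), Add(Rational(-39, 2), 16, 12)) = Mul(-156, Rational(17, 2)) = -1326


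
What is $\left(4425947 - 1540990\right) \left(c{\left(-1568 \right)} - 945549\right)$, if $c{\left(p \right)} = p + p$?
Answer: $-2736915431545$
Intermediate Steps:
$c{\left(p \right)} = 2 p$
$\left(4425947 - 1540990\right) \left(c{\left(-1568 \right)} - 945549\right) = \left(4425947 - 1540990\right) \left(2 \left(-1568\right) - 945549\right) = 2884957 \left(-3136 - 945549\right) = 2884957 \left(-948685\right) = -2736915431545$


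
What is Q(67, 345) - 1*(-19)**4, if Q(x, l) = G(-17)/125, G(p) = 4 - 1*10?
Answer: -16290131/125 ≈ -1.3032e+5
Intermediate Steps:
G(p) = -6 (G(p) = 4 - 10 = -6)
Q(x, l) = -6/125
Q(67, 345) - 1*(-19)**4 = -6/125 - 1*(-19)**4 = -6/125 - 1*130321 = -6/125 - 130321 = -16290131/125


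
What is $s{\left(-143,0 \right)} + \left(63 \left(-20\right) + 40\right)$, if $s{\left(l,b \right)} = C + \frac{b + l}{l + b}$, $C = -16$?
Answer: $-1235$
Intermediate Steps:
$s{\left(l,b \right)} = -15$ ($s{\left(l,b \right)} = -16 + \frac{b + l}{l + b} = -16 + \frac{b + l}{b + l} = -16 + 1 = -15$)
$s{\left(-143,0 \right)} + \left(63 \left(-20\right) + 40\right) = -15 + \left(63 \left(-20\right) + 40\right) = -15 + \left(-1260 + 40\right) = -15 - 1220 = -1235$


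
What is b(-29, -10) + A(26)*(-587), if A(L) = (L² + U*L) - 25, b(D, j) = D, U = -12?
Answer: -199022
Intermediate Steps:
A(L) = -25 + L² - 12*L (A(L) = (L² - 12*L) - 25 = -25 + L² - 12*L)
b(-29, -10) + A(26)*(-587) = -29 + (-25 + 26² - 12*26)*(-587) = -29 + (-25 + 676 - 312)*(-587) = -29 + 339*(-587) = -29 - 198993 = -199022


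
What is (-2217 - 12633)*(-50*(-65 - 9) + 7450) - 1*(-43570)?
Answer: -165533930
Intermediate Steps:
(-2217 - 12633)*(-50*(-65 - 9) + 7450) - 1*(-43570) = -14850*(-50*(-74) + 7450) + 43570 = -14850*(3700 + 7450) + 43570 = -14850*11150 + 43570 = -165577500 + 43570 = -165533930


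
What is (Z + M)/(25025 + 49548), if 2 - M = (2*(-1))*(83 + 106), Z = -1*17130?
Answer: -16750/74573 ≈ -0.22461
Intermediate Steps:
Z = -17130
M = 380 (M = 2 - 2*(-1)*(83 + 106) = 2 - (-2)*189 = 2 - 1*(-378) = 2 + 378 = 380)
(Z + M)/(25025 + 49548) = (-17130 + 380)/(25025 + 49548) = -16750/74573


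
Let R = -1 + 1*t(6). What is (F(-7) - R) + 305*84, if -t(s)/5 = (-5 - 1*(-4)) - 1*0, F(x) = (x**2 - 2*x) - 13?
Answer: 25666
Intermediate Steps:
F(x) = -13 + x**2 - 2*x
t(s) = 5 (t(s) = -5*((-5 - 1*(-4)) - 1*0) = -5*((-5 + 4) + 0) = -5*(-1 + 0) = -5*(-1) = 5)
R = 4 (R = -1 + 1*5 = -1 + 5 = 4)
(F(-7) - R) + 305*84 = ((-13 + (-7)**2 - 2*(-7)) - 1*4) + 305*84 = ((-13 + 49 + 14) - 4) + 25620 = (50 - 4) + 25620 = 46 + 25620 = 25666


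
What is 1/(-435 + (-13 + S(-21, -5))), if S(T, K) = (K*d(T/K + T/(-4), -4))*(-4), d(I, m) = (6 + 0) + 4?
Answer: -1/248 ≈ -0.0040323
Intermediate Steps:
d(I, m) = 10 (d(I, m) = 6 + 4 = 10)
S(T, K) = -40*K (S(T, K) = (K*10)*(-4) = (10*K)*(-4) = -40*K)
1/(-435 + (-13 + S(-21, -5))) = 1/(-435 + (-13 - 40*(-5))) = 1/(-435 + (-13 + 200)) = 1/(-435 + 187) = 1/(-248) = -1/248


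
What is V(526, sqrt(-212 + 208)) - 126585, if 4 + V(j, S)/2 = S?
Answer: -126593 + 4*I ≈ -1.2659e+5 + 4.0*I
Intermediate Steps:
V(j, S) = -8 + 2*S
V(526, sqrt(-212 + 208)) - 126585 = (-8 + 2*sqrt(-212 + 208)) - 126585 = (-8 + 2*sqrt(-4)) - 126585 = (-8 + 2*(2*I)) - 126585 = (-8 + 4*I) - 126585 = -126593 + 4*I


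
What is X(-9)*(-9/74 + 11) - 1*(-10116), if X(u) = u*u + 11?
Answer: 411322/37 ≈ 11117.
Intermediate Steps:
X(u) = 11 + u² (X(u) = u² + 11 = 11 + u²)
X(-9)*(-9/74 + 11) - 1*(-10116) = (11 + (-9)²)*(-9/74 + 11) - 1*(-10116) = (11 + 81)*(-9*1/74 + 11) + 10116 = 92*(-9/74 + 11) + 10116 = 92*(805/74) + 10116 = 37030/37 + 10116 = 411322/37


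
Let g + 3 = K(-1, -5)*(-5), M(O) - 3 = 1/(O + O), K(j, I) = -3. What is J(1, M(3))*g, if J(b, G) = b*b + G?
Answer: 50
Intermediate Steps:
M(O) = 3 + 1/(2*O) (M(O) = 3 + 1/(O + O) = 3 + 1/(2*O))
g = 12 (g = -3 - 3*(-5) = -3 + 15 = 12)
J(b, G) = G + b**2 (J(b, G) = b**2 + G = G + b**2)
J(1, M(3))*g = ((3 + (1/2)/3) + 1**2)*12 = ((3 + (1/2)*(1/3)) + 1)*12 = ((3 + 1/6) + 1)*12 = (19/6 + 1)*12 = (25/6)*12 = 50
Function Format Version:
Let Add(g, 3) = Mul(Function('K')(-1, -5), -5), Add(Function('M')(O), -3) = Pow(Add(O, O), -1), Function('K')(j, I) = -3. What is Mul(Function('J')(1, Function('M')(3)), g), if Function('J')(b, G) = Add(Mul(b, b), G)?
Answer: 50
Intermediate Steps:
Function('M')(O) = Add(3, Mul(Rational(1, 2), Pow(O, -1))) (Function('M')(O) = Add(3, Pow(Add(O, O), -1)) = Add(3, Pow(Mul(2, O), -1)) = Add(3, Mul(Rational(1, 2), Pow(O, -1))))
g = 12 (g = Add(-3, Mul(-3, -5)) = Add(-3, 15) = 12)
Function('J')(b, G) = Add(G, Pow(b, 2)) (Function('J')(b, G) = Add(Pow(b, 2), G) = Add(G, Pow(b, 2)))
Mul(Function('J')(1, Function('M')(3)), g) = Mul(Add(Add(3, Mul(Rational(1, 2), Pow(3, -1))), Pow(1, 2)), 12) = Mul(Add(Add(3, Mul(Rational(1, 2), Rational(1, 3))), 1), 12) = Mul(Add(Add(3, Rational(1, 6)), 1), 12) = Mul(Add(Rational(19, 6), 1), 12) = Mul(Rational(25, 6), 12) = 50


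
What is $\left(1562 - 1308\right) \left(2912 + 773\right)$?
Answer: $935990$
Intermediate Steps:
$\left(1562 - 1308\right) \left(2912 + 773\right) = 254 \cdot 3685 = 935990$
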